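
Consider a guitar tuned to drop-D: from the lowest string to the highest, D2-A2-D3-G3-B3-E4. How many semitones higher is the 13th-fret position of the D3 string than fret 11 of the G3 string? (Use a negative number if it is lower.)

D3 at fret 13 → D#4 (MIDI 63); G3 at fret 11 → F#4 (MIDI 66).
63 − 66 = -3, so the two pitches are 3 semitones apart.

-3 semitones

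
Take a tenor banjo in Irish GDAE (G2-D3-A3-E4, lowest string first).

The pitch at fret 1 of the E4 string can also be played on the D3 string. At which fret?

E4 at fret 1 is E4 + 1 semitone = F4.
The open D3 string is 14 semitones below the open E4, so the same pitch on the D3 string lies at fret 1 + 14 = 15.

15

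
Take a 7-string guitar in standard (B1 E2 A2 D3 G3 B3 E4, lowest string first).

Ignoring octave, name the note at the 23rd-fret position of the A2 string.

A2 is MIDI 45. Adding 23 gives 68; 68 mod 12 = 8, i.e. G♯.

G♯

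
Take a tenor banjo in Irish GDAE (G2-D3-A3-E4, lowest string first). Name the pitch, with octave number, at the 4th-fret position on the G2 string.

G2 is MIDI 43. Adding 4 gives 47, which is B2.

B2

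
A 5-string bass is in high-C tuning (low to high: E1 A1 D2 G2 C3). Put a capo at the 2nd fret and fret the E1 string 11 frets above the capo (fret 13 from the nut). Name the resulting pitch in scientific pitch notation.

The capo raises the open E1 by 2 semitones to F#1; fretting 11 more gives E1 + 2 + 11 = E1 + 13 semitones = F2.

F2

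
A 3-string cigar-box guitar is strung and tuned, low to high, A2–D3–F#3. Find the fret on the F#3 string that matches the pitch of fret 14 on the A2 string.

5

Fret 14 on A2 is MIDI 45 + 14 = 59 (B3). On the F#3 string (open MIDI 54), that pitch is 59 − 54 = fret 5.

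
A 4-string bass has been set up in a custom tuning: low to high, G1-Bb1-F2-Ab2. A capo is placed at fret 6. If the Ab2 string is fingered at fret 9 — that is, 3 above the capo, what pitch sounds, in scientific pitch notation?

F3

The capo raises the open Ab2 by 6 semitones to D3; fretting 3 more gives Ab2 + 6 + 3 = Ab2 + 9 semitones = F3.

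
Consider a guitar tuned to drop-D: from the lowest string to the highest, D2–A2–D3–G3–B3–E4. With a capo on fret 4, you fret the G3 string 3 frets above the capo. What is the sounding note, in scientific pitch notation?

D4

The capo raises the open G3 by 4 semitones to B3; fretting 3 more gives G3 + 4 + 3 = G3 + 7 semitones = D4.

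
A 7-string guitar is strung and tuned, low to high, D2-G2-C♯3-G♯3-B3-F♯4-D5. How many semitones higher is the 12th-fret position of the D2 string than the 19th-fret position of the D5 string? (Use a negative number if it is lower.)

D2 at fret 12 → D3 (MIDI 50); D5 at fret 19 → A6 (MIDI 93).
50 − 93 = -43, so the two pitches are 43 semitones apart.

-43 semitones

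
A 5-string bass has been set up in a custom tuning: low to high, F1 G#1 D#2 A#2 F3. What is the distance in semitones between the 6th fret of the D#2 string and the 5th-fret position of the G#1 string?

D#2 at fret 6 → A2 (MIDI 45); G#1 at fret 5 → C#2 (MIDI 37).
45 − 37 = 8, so the two pitches are 8 semitones apart, with A2 the higher.

8 semitones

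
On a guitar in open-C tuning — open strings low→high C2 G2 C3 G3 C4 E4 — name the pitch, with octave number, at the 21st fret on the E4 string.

C♯6

The open E4 string plus 21 semitones: E–F–F#–G–…–B–C–C#.
The walk passes from B into C 2 times, so the octave number goes from 4 to 6.
(Equivalently spelled D♭6.)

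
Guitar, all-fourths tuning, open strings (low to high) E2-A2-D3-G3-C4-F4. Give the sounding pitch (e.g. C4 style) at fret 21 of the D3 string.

D3 is MIDI 50. Adding 21 gives 71, which is B4.

B4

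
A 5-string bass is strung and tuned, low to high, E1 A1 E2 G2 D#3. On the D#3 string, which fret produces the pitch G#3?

G#3 is 5 semitones above the open D#3 (D#–E–F–F#–G–G#), so it sits at fret 5.

5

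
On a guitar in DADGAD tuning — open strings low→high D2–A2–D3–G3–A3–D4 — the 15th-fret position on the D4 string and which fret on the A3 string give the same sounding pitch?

D4 at fret 15 is D4 + 15 semitones = F5.
The open A3 string is 5 semitones below the open D4, so the same pitch on the A3 string lies at fret 15 + 5 = 20.

20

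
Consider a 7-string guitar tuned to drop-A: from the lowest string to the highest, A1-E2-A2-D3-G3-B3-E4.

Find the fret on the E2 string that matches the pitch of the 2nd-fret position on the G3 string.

G3 at fret 2 is G3 + 2 semitones = A3.
The open E2 string is 15 semitones below the open G3, so the same pitch on the E2 string lies at fret 2 + 15 = 17.

17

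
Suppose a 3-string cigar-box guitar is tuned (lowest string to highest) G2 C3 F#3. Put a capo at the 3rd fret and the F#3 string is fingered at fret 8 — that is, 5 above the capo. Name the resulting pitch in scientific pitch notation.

The capo raises the open F#3 by 3 semitones to A3; fretting 5 more gives F#3 + 3 + 5 = F#3 + 8 semitones = D4.

D4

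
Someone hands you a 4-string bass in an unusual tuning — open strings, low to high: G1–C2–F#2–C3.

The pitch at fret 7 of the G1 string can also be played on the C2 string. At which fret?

G1 at fret 7 is G1 + 7 semitones = D2.
The open C2 string is 5 semitones above the open G1, so the same pitch on the C2 string lies at fret 7 − 5 = 2.

2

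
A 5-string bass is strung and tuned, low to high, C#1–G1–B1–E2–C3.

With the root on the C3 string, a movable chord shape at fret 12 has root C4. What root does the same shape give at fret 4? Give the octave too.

E3

Moving from fret 12 to fret 4 shifts the root by -8 semitones.
C4 down 8 semitones is E3.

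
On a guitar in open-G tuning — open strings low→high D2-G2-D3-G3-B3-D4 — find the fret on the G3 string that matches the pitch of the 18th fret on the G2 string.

6

G2 at fret 18 is G2 + 18 semitones = C#4.
The open G3 string is 12 semitones above the open G2, so the same pitch on the G3 string lies at fret 18 − 12 = 6.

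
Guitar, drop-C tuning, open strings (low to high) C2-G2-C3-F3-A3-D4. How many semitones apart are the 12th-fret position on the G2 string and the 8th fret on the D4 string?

15 semitones

G2 at fret 12 → G3 (MIDI 55); D4 at fret 8 → A♯4 (MIDI 70).
55 − 70 = -15, so the two pitches are 15 semitones apart, with A♯4 the higher.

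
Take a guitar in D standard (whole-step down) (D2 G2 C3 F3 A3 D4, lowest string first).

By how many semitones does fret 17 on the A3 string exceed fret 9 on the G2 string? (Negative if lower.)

A3 at fret 17 → D5 (MIDI 74); G2 at fret 9 → E3 (MIDI 52).
74 − 52 = 22, so the two pitches are 22 semitones apart.

22 semitones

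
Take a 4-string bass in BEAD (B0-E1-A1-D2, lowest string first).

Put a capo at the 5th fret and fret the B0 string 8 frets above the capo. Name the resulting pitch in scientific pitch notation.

C2

The capo raises the open B0 by 5 semitones to E1; fretting 8 more gives B0 + 5 + 8 = B0 + 13 semitones = C2.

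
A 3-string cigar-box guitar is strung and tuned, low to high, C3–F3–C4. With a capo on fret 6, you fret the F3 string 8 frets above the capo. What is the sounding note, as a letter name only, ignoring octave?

G

The capo raises the open F3 by 6 semitones to B3; fretting 8 more gives F3 + 6 + 8 = F3 + 14 semitones, landing on G.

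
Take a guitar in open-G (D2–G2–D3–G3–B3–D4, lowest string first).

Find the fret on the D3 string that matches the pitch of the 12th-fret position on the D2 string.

D2 at fret 12 is D2 + 12 semitones = D3.
The open D3 string is 12 semitones above the open D2, so the same pitch on the D3 string lies at fret 12 − 12 = 0.

0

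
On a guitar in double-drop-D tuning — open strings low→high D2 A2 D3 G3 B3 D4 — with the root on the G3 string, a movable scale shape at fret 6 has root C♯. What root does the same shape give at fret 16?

B

Moving from fret 6 to fret 16 shifts the root by 10 semitones.
C♯ up 10 semitones is B.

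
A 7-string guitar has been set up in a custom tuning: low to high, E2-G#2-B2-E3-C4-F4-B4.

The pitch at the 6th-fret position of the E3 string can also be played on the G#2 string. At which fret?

E3 at fret 6 is E3 + 6 semitones = A#3.
The open G#2 string is 8 semitones below the open E3, so the same pitch on the G#2 string lies at fret 6 + 8 = 14.

14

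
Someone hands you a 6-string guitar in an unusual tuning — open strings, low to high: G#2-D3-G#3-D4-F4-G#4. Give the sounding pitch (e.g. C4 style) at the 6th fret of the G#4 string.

The open G#4 string plus 6 semitones: G#–A–A#–B–C–C#–D.
The walk passes from B into C once, so the octave number goes from 4 to 5.

D5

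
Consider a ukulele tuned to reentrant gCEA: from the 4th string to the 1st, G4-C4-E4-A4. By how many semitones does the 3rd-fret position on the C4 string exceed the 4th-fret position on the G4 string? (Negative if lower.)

-8 semitones

C4 at fret 3 → D#4 (MIDI 63); G4 at fret 4 → B4 (MIDI 71).
63 − 71 = -8, so the two pitches are 8 semitones apart.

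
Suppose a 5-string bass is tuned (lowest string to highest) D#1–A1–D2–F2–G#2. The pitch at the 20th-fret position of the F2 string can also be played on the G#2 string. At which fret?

F2 at fret 20 is F2 + 20 semitones = C#4.
The open G#2 string is 3 semitones above the open F2, so the same pitch on the G#2 string lies at fret 20 − 3 = 17.

17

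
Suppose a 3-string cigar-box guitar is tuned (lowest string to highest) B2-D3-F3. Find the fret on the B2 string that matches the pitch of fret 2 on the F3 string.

F3 at fret 2 is F3 + 2 semitones = G3.
The open B2 string is 6 semitones below the open F3, so the same pitch on the B2 string lies at fret 2 + 6 = 8.

8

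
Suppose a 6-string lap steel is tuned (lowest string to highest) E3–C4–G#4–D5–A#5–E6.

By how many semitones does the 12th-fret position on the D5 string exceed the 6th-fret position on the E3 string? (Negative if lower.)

28 semitones

D5 at fret 12 → D6 (MIDI 86); E3 at fret 6 → A#3 (MIDI 58).
86 − 58 = 28, so the two pitches are 28 semitones apart.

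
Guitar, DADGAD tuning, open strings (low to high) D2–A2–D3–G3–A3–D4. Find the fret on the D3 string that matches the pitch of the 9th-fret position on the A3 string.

A3 at fret 9 is A3 + 9 semitones = F#4.
The open D3 string is 7 semitones below the open A3, so the same pitch on the D3 string lies at fret 9 + 7 = 16.

16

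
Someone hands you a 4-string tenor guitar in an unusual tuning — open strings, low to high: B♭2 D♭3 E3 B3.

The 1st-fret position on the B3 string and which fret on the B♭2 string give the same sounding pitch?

14

B3 at fret 1 is B3 + 1 semitone = C4.
The open B♭2 string is 13 semitones below the open B3, so the same pitch on the B♭2 string lies at fret 1 + 13 = 14.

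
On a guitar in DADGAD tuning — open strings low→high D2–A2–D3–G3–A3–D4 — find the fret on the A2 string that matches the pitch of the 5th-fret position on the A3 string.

17

A3 at fret 5 is A3 + 5 semitones = D4.
The open A2 string is 12 semitones below the open A3, so the same pitch on the A2 string lies at fret 5 + 12 = 17.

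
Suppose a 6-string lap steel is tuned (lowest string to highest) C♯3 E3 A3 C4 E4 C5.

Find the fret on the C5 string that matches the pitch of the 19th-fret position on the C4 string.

C4 at fret 19 is C4 + 19 semitones = G5.
The open C5 string is 12 semitones above the open C4, so the same pitch on the C5 string lies at fret 19 − 12 = 7.

7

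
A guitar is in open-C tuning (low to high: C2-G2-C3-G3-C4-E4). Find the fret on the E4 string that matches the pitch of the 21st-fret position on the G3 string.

G3 at fret 21 is G3 + 21 semitones = E5.
The open E4 string is 9 semitones above the open G3, so the same pitch on the E4 string lies at fret 21 − 9 = 12.

12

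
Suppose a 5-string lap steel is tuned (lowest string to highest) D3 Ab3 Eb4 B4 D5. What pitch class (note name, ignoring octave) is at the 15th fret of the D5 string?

F

Each fret is one semitone, so D5 + 15 = F.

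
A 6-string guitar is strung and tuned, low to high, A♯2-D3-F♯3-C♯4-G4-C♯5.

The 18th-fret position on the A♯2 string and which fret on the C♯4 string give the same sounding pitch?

A♯2 at fret 18 is A♯2 + 18 semitones = E4.
The open C♯4 string is 15 semitones above the open A♯2, so the same pitch on the C♯4 string lies at fret 18 − 15 = 3.

3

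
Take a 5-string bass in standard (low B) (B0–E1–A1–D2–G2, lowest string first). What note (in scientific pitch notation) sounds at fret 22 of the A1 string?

Each fret is one semitone, so A1 + 22 = G3.

G3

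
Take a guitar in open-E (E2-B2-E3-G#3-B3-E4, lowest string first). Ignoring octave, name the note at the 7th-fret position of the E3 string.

Each fret is one semitone, so E3 + 7 = B.

B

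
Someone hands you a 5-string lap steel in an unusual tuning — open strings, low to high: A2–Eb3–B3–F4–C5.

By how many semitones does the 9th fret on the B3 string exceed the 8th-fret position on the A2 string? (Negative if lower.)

15 semitones

B3 at fret 9 → Ab4 (MIDI 68); A2 at fret 8 → F3 (MIDI 53).
68 − 53 = 15, so the two pitches are 15 semitones apart.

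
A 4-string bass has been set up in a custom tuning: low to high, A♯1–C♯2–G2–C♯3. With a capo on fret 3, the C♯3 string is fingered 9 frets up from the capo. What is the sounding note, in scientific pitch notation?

The capo raises the open C♯3 by 3 semitones to E3; fretting 9 more gives C♯3 + 3 + 9 = C♯3 + 12 semitones = C♯4.
(Also written D♭.)

C♯4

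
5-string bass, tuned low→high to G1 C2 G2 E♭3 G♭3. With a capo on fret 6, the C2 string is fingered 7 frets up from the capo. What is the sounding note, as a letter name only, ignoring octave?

D♭

The capo raises the open C2 by 6 semitones to G♭2; fretting 7 more gives C2 + 6 + 7 = C2 + 13 semitones, landing on D♭.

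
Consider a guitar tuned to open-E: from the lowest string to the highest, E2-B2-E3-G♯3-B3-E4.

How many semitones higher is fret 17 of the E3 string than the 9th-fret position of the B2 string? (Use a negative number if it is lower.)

E3 at fret 17 → A4 (MIDI 69); B2 at fret 9 → G♯3 (MIDI 56).
69 − 56 = 13, so the two pitches are 13 semitones apart.

13 semitones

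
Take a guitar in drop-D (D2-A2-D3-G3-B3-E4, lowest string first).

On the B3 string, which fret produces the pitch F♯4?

7

F♯4 is 7 semitones above the open B3 (B–C–C#–D–D#–E–F–F#), so it sits at fret 7.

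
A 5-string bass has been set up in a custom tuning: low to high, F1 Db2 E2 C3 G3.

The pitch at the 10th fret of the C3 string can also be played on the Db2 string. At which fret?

21

C3 at fret 10 is C3 + 10 semitones = Bb3.
The open Db2 string is 11 semitones below the open C3, so the same pitch on the Db2 string lies at fret 10 + 11 = 21.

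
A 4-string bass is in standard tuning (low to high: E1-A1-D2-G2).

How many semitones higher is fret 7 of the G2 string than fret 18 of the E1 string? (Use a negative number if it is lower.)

G2 at fret 7 → D3 (MIDI 50); E1 at fret 18 → A#2 (MIDI 46).
50 − 46 = 4, so the two pitches are 4 semitones apart.

4 semitones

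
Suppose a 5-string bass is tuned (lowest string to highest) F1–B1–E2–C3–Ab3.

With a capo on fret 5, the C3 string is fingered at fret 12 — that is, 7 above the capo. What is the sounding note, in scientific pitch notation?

C4

The capo raises the open C3 by 5 semitones to F3; fretting 7 more gives C3 + 5 + 7 = C3 + 12 semitones = C4.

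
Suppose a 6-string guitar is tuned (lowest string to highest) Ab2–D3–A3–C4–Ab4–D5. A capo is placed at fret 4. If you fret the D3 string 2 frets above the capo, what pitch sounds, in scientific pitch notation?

Ab3

The capo raises the open D3 by 4 semitones to Gb3; fretting 2 more gives D3 + 4 + 2 = D3 + 6 semitones = Ab3.
(Also written G#.)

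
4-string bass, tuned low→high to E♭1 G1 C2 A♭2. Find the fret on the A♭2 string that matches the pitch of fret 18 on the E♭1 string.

Fret 18 on E♭1 is MIDI 27 + 18 = 45 (A2). On the A♭2 string (open MIDI 44), that pitch is 45 − 44 = fret 1.

1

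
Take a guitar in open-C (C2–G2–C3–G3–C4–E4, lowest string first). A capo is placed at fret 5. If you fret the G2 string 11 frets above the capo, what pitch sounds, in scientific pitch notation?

The capo raises the open G2 by 5 semitones to C3; fretting 11 more gives G2 + 5 + 11 = G2 + 16 semitones = B3.

B3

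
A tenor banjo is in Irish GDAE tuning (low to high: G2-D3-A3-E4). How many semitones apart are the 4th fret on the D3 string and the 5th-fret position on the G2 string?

6 semitones

D3 at fret 4 → F#3 (MIDI 54); G2 at fret 5 → C3 (MIDI 48).
54 − 48 = 6, so the two pitches are 6 semitones apart, with F#3 the higher.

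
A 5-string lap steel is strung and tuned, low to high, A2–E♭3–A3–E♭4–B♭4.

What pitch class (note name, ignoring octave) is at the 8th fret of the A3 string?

F

Each fret is one semitone, so A3 + 8 = F.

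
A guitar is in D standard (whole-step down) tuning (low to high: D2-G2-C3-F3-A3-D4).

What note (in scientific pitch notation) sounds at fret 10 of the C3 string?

The open C3 string plus 10 semitones: C–C#–D–D#–…–G#–A–A#.
No B→C boundary is crossed, so the octave stays at 3.
(Equivalently spelled Bb3.)

A#3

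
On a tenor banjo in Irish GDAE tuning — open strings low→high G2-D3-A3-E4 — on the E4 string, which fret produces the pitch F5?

F5 is 13 semitones above the open E4 (E–F–F#–G–…–D#–E–F), so it sits at fret 13.

13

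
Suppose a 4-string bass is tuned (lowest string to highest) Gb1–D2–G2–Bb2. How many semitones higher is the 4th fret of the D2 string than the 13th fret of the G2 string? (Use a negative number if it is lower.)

-14 semitones

D2 at fret 4 → Gb2 (MIDI 42); G2 at fret 13 → Ab3 (MIDI 56).
42 − 56 = -14, so the two pitches are 14 semitones apart.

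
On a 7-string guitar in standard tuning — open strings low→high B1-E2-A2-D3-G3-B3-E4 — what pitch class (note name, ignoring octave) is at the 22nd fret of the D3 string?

C

The open D3 string plus 22 semitones: D–D#–E–F–…–A#–B–C.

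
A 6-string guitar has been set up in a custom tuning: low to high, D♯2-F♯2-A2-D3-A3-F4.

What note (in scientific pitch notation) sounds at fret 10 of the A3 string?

Each fret is one semitone, so A3 + 10 = G4.

G4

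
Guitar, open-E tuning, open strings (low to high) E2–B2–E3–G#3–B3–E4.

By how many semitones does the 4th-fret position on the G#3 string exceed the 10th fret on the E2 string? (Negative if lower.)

10 semitones

G#3 at fret 4 → C4 (MIDI 60); E2 at fret 10 → D3 (MIDI 50).
60 − 50 = 10, so the two pitches are 10 semitones apart.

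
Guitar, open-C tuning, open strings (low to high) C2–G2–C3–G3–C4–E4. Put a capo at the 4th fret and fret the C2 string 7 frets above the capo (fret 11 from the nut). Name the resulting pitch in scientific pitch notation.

The capo raises the open C2 by 4 semitones to E2; fretting 7 more gives C2 + 4 + 7 = C2 + 11 semitones = B2.

B2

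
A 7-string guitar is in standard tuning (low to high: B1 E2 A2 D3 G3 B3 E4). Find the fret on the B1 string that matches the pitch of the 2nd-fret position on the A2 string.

12

Fret 2 on A2 is MIDI 45 + 2 = 47 (B2). On the B1 string (open MIDI 35), that pitch is 47 − 35 = fret 12.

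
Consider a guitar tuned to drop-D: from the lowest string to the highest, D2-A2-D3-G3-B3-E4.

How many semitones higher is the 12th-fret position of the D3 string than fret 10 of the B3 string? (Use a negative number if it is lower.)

D3 at fret 12 → D4 (MIDI 62); B3 at fret 10 → A4 (MIDI 69).
62 − 69 = -7, so the two pitches are 7 semitones apart.

-7 semitones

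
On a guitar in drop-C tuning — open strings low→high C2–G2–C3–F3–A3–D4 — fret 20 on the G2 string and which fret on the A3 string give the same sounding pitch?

Fret 20 on G2 is MIDI 43 + 20 = 63 (D#4). On the A3 string (open MIDI 57), that pitch is 63 − 57 = fret 6.

6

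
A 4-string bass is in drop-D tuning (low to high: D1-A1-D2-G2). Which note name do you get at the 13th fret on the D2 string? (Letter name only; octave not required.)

D♯

D2 is MIDI 38. Adding 13 gives 51; 51 mod 12 = 3, i.e. D♯.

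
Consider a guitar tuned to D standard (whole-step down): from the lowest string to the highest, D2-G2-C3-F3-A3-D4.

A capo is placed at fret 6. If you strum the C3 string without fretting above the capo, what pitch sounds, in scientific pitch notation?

F#3

The capo raises the open C3 by 6 semitones to F#3; fretting 0 more gives C3 + 6 + 0 = C3 + 6 semitones = F#3.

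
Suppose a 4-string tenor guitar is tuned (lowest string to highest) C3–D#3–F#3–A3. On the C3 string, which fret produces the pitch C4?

C4 is 12 semitones above the open C3 (C–C#–D–D#–…–A#–B–C), so it sits at fret 12.

12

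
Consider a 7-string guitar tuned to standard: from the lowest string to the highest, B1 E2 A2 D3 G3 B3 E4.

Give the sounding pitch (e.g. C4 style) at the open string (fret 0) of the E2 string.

E2

Fret 0 is the open string itself, so the pitch is just E2.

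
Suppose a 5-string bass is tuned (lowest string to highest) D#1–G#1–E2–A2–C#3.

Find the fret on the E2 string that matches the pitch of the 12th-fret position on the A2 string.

17

A2 at fret 12 is A2 + 12 semitones = A3.
The open E2 string is 5 semitones below the open A2, so the same pitch on the E2 string lies at fret 12 + 5 = 17.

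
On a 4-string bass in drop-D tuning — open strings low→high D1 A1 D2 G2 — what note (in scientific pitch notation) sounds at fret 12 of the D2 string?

D3

The open D2 string plus 12 semitones: D–D#–E–F–…–C–C#–D.
The walk passes from B into C once, so the octave number goes from 2 to 3.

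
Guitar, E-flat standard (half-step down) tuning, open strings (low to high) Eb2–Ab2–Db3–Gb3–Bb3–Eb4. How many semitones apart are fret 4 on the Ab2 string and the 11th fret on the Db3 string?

12 semitones

Ab2 at fret 4 → C3 (MIDI 48); Db3 at fret 11 → C4 (MIDI 60).
48 − 60 = -12, so the two pitches are 12 semitones apart, with C4 the higher.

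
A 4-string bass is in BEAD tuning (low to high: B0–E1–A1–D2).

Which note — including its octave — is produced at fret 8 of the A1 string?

F2

The open A1 string plus 8 semitones: A–A#–B–C–C#–D–D#–E–F.
The walk passes from B into C once, so the octave number goes from 1 to 2.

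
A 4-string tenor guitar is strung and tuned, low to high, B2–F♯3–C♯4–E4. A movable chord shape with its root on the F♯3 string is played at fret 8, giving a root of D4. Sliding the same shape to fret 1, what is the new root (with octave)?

Moving from fret 8 to fret 1 shifts the root by -7 semitones.
D4 down 7 semitones is G3.

G3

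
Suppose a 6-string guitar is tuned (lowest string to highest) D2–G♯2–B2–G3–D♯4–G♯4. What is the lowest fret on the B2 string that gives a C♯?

From B2, count semitones up the chromatic scale until reaching C♯: B–C–C# — 2 steps.

2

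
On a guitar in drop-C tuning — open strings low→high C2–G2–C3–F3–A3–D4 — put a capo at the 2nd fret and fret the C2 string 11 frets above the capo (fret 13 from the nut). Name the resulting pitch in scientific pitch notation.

The capo raises the open C2 by 2 semitones to D2; fretting 11 more gives C2 + 2 + 11 = C2 + 13 semitones = C#3.
(Also written Db.)

C#3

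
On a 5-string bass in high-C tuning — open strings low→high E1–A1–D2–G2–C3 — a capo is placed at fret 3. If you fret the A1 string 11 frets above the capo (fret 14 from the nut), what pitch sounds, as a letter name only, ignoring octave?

The capo raises the open A1 by 3 semitones to C2; fretting 11 more gives A1 + 3 + 11 = A1 + 14 semitones, landing on B.

B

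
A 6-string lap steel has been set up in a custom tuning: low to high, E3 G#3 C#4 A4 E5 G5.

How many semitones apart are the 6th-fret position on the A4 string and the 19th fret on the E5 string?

A4 at fret 6 → D#5 (MIDI 75); E5 at fret 19 → B6 (MIDI 95).
75 − 95 = -20, so the two pitches are 20 semitones apart, with B6 the higher.

20 semitones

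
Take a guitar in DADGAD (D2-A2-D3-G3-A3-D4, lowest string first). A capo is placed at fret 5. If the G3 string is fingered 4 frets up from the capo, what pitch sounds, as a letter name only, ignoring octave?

E

The capo raises the open G3 by 5 semitones to C4; fretting 4 more gives G3 + 5 + 4 = G3 + 9 semitones, landing on E.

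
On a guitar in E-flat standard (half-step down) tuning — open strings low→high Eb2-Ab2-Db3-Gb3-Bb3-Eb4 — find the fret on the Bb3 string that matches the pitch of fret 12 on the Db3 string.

3

Db3 at fret 12 is Db3 + 12 semitones = Db4.
The open Bb3 string is 9 semitones above the open Db3, so the same pitch on the Bb3 string lies at fret 12 − 9 = 3.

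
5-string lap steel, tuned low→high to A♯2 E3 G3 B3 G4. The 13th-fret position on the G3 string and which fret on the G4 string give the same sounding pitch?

Fret 13 on G3 is MIDI 55 + 13 = 68 (G♯4). On the G4 string (open MIDI 67), that pitch is 68 − 67 = fret 1.

1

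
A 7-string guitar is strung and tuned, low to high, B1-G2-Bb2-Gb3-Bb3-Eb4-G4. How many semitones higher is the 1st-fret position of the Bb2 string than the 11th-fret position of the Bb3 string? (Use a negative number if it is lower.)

-22 semitones

Bb2 at fret 1 → B2 (MIDI 47); Bb3 at fret 11 → A4 (MIDI 69).
47 − 69 = -22, so the two pitches are 22 semitones apart.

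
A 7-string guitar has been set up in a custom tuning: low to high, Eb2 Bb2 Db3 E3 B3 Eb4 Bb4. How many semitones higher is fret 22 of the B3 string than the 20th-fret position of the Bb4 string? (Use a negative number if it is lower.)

B3 at fret 22 → A5 (MIDI 81); Bb4 at fret 20 → Gb6 (MIDI 90).
81 − 90 = -9, so the two pitches are 9 semitones apart.

-9 semitones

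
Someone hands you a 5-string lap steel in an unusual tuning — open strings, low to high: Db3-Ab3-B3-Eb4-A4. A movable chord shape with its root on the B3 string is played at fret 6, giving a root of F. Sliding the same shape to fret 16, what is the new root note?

Eb

Moving from fret 6 to fret 16 shifts the root by 10 semitones.
F up 10 semitones is Eb.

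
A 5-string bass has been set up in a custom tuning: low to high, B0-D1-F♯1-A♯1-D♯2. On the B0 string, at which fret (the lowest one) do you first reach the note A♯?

From B0, count semitones up the chromatic scale until reaching A♯: B–C–C#–D–…–G#–A–A# — 11 steps.

11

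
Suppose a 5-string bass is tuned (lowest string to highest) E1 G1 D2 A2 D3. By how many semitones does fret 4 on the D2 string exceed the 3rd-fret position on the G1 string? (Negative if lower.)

D2 at fret 4 → F♯2 (MIDI 42); G1 at fret 3 → A♯1 (MIDI 34).
42 − 34 = 8, so the two pitches are 8 semitones apart.

8 semitones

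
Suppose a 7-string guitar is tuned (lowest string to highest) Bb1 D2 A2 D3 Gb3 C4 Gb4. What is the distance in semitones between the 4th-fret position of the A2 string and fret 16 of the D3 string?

17 semitones

A2 at fret 4 → Db3 (MIDI 49); D3 at fret 16 → Gb4 (MIDI 66).
49 − 66 = -17, so the two pitches are 17 semitones apart, with Gb4 the higher.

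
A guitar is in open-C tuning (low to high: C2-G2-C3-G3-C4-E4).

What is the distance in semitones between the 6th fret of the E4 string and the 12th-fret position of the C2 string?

22 semitones

E4 at fret 6 → A♯4 (MIDI 70); C2 at fret 12 → C3 (MIDI 48).
70 − 48 = 22, so the two pitches are 22 semitones apart, with A♯4 the higher.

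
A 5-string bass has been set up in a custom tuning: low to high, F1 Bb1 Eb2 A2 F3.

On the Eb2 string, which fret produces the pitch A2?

A2 is 6 semitones above the open Eb2 (Eb–E–F–Gb–G–Ab–A), so it sits at fret 6.

6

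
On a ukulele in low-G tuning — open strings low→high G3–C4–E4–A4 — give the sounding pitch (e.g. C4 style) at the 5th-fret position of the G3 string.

C4

G3 is MIDI 55. Adding 5 gives 60, which is C4.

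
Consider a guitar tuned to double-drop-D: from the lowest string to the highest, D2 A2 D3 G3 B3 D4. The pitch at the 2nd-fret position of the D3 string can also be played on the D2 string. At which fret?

14

D3 at fret 2 is D3 + 2 semitones = E3.
The open D2 string is 12 semitones below the open D3, so the same pitch on the D2 string lies at fret 2 + 12 = 14.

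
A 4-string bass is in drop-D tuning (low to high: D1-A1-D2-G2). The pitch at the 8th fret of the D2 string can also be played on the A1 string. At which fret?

Fret 8 on D2 is MIDI 38 + 8 = 46 (A#2). On the A1 string (open MIDI 33), that pitch is 46 − 33 = fret 13.

13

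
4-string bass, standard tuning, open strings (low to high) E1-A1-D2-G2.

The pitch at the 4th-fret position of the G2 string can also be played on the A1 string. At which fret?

G2 at fret 4 is G2 + 4 semitones = B2.
The open A1 string is 10 semitones below the open G2, so the same pitch on the A1 string lies at fret 4 + 10 = 14.

14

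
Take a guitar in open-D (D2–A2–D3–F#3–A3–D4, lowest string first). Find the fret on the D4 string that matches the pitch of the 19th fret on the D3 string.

7

D3 at fret 19 is D3 + 19 semitones = A4.
The open D4 string is 12 semitones above the open D3, so the same pitch on the D4 string lies at fret 19 − 12 = 7.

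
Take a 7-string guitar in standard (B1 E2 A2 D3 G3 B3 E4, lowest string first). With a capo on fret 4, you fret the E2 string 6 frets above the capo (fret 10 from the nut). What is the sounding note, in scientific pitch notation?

The capo raises the open E2 by 4 semitones to G♯2; fretting 6 more gives E2 + 4 + 6 = E2 + 10 semitones = D3.

D3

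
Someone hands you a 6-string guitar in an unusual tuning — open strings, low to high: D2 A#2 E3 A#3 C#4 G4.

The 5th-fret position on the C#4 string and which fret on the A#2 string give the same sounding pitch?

C#4 at fret 5 is C#4 + 5 semitones = F#4.
The open A#2 string is 15 semitones below the open C#4, so the same pitch on the A#2 string lies at fret 5 + 15 = 20.

20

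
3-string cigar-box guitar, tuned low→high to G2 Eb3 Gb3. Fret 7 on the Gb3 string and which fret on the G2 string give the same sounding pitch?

Gb3 at fret 7 is Gb3 + 7 semitones = Db4.
The open G2 string is 11 semitones below the open Gb3, so the same pitch on the G2 string lies at fret 7 + 11 = 18.

18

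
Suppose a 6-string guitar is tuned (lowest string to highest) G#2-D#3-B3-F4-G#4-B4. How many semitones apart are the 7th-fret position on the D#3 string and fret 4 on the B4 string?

17 semitones

D#3 at fret 7 → A#3 (MIDI 58); B4 at fret 4 → D#5 (MIDI 75).
58 − 75 = -17, so the two pitches are 17 semitones apart, with D#5 the higher.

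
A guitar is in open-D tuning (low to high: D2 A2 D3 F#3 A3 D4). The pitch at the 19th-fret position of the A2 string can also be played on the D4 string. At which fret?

Fret 19 on A2 is MIDI 45 + 19 = 64 (E4). On the D4 string (open MIDI 62), that pitch is 64 − 62 = fret 2.

2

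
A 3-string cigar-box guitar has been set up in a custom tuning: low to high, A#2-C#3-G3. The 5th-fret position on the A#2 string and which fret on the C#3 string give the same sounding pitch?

2

Fret 5 on A#2 is MIDI 46 + 5 = 51 (D#3). On the C#3 string (open MIDI 49), that pitch is 51 − 49 = fret 2.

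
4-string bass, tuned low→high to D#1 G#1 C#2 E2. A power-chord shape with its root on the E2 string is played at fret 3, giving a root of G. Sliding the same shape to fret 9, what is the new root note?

C#

Moving from fret 3 to fret 9 shifts the root by 6 semitones.
G up 6 semitones is C#.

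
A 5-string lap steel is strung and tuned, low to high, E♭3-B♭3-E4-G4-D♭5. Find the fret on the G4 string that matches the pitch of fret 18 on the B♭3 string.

9

B♭3 at fret 18 is B♭3 + 18 semitones = E5.
The open G4 string is 9 semitones above the open B♭3, so the same pitch on the G4 string lies at fret 18 − 9 = 9.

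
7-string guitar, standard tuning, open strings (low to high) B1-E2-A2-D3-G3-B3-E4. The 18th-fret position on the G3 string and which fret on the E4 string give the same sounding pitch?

Fret 18 on G3 is MIDI 55 + 18 = 73 (C♯5). On the E4 string (open MIDI 64), that pitch is 73 − 64 = fret 9.

9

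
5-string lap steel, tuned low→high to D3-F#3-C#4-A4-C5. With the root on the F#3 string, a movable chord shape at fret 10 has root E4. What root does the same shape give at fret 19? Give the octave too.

C#5

Moving from fret 10 to fret 19 shifts the root by 9 semitones.
E4 up 9 semitones is C#5.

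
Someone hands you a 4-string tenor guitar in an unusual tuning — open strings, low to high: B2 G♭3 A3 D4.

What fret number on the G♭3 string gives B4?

17

B4 is 17 semitones above the open G♭3 (Gb–G–Ab–A–…–A–Bb–B), so it sits at fret 17.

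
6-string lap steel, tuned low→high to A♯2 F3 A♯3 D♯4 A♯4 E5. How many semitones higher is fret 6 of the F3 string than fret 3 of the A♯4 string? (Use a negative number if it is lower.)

F3 at fret 6 → B3 (MIDI 59); A♯4 at fret 3 → C♯5 (MIDI 73).
59 − 73 = -14, so the two pitches are 14 semitones apart.

-14 semitones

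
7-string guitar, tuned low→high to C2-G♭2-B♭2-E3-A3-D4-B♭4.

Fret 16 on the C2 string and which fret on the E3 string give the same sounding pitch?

C2 at fret 16 is C2 + 16 semitones = E3.
The open E3 string is 16 semitones above the open C2, so the same pitch on the E3 string lies at fret 16 − 16 = 0.

0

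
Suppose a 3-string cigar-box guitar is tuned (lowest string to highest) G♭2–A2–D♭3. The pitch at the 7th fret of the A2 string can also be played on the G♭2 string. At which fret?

A2 at fret 7 is A2 + 7 semitones = E3.
The open G♭2 string is 3 semitones below the open A2, so the same pitch on the G♭2 string lies at fret 7 + 3 = 10.

10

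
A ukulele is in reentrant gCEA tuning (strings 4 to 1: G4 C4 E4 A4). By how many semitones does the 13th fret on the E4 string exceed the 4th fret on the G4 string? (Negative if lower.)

E4 at fret 13 → F5 (MIDI 77); G4 at fret 4 → B4 (MIDI 71).
77 − 71 = 6, so the two pitches are 6 semitones apart.

6 semitones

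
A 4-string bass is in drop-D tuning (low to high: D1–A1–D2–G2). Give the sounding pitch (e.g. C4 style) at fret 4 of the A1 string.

C♯2

A1 is MIDI 33. Adding 4 gives 37, which is C♯2.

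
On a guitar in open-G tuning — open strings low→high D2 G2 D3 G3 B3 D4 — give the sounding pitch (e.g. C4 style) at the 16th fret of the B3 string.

D♯5

Each fret is one semitone, so B3 + 16 = D♯5.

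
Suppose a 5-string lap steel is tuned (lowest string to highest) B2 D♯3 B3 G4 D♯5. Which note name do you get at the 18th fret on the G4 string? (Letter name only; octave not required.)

Each fret is one semitone, so G4 + 18 = C♯.
(Equivalently spelled D♭.)

C♯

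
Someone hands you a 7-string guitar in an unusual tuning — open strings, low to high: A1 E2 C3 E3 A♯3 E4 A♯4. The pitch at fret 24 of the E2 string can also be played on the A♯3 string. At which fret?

E2 at fret 24 is E2 + 24 semitones = E4.
The open A♯3 string is 18 semitones above the open E2, so the same pitch on the A♯3 string lies at fret 24 − 18 = 6.

6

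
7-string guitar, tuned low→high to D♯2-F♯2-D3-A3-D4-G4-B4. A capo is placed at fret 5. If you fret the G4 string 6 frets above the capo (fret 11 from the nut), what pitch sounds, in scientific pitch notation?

F♯5

The capo raises the open G4 by 5 semitones to C5; fretting 6 more gives G4 + 5 + 6 = G4 + 11 semitones = F♯5.
(Also written G♭.)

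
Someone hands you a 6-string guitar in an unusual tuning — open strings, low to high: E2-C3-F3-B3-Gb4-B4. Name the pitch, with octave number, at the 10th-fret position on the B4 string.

A5

The open B4 string plus 10 semitones: B–C–Db–D–…–G–Ab–A.
The walk passes from B into C once, so the octave number goes from 4 to 5.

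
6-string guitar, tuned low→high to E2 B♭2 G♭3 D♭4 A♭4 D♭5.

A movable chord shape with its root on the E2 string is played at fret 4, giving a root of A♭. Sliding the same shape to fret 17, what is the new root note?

Moving from fret 4 to fret 17 shifts the root by 13 semitones.
A♭ up 13 semitones is A.

A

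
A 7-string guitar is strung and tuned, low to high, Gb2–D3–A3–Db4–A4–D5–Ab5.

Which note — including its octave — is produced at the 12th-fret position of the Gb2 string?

Gb3

Gb2 is MIDI 42. Adding 12 gives 54, which is Gb3.
(Equivalently spelled F#3.)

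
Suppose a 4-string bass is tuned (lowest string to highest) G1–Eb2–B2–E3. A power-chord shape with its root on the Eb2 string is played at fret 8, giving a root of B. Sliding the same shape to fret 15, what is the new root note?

Gb

Moving from fret 8 to fret 15 shifts the root by 7 semitones.
B up 7 semitones is Gb.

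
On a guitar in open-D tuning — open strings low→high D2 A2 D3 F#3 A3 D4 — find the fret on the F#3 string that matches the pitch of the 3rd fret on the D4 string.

11

Fret 3 on D4 is MIDI 62 + 3 = 65 (F4). On the F#3 string (open MIDI 54), that pitch is 65 − 54 = fret 11.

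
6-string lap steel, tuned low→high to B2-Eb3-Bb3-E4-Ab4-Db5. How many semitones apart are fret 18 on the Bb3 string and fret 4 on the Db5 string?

Bb3 at fret 18 → E5 (MIDI 76); Db5 at fret 4 → F5 (MIDI 77).
76 − 77 = -1, so the two pitches are 1 semitone apart, with F5 the higher.

1 semitone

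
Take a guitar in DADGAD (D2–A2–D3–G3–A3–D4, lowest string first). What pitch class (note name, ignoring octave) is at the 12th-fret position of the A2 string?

The open A2 string plus 12 semitones: A–A#–B–C–…–G–G#–A.

A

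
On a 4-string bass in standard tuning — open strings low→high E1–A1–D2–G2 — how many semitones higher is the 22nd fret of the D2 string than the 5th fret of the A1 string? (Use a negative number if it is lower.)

D2 at fret 22 → C4 (MIDI 60); A1 at fret 5 → D2 (MIDI 38).
60 − 38 = 22, so the two pitches are 22 semitones apart.

22 semitones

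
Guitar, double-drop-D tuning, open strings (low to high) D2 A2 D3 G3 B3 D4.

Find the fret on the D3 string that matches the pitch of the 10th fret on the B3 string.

B3 at fret 10 is B3 + 10 semitones = A4.
The open D3 string is 9 semitones below the open B3, so the same pitch on the D3 string lies at fret 10 + 9 = 19.

19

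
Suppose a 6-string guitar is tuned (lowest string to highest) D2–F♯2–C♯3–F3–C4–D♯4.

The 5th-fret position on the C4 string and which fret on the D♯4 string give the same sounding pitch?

Fret 5 on C4 is MIDI 60 + 5 = 65 (F4). On the D♯4 string (open MIDI 63), that pitch is 65 − 63 = fret 2.

2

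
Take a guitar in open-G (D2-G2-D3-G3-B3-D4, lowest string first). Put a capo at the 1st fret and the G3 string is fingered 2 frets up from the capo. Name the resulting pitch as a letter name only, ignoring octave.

The capo raises the open G3 by 1 semitone to G#3; fretting 2 more gives G3 + 1 + 2 = G3 + 3 semitones, landing on A#.

A#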